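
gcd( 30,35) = 5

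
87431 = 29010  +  58421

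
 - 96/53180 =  - 24/13295=- 0.00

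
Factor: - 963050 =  - 2^1 * 5^2*11^1*17^1*  103^1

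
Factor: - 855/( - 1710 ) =2^( - 1) = 1/2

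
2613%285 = 48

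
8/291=8/291 = 0.03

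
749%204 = 137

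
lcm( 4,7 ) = 28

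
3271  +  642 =3913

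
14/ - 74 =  - 1+30/37 = - 0.19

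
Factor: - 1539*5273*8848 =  - 71802820656= - 2^4*3^4*7^1*19^1*79^1*5273^1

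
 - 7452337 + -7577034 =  - 15029371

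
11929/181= 11929/181 = 65.91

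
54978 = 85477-30499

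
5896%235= 21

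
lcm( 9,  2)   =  18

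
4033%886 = 489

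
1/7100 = 1/7100 = 0.00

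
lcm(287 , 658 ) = 26978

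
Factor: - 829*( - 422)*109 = 38132342 = 2^1*109^1*211^1*829^1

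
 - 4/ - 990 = 2/495= 0.00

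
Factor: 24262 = 2^1*7^1*1733^1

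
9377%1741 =672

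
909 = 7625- 6716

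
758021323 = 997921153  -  239899830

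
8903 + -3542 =5361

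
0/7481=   0 = 0.00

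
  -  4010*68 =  - 272680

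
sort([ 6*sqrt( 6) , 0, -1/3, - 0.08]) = [- 1/3,-0.08, 0, 6*sqrt( 6 )]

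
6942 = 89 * 78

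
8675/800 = 10 + 27/32 = 10.84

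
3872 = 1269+2603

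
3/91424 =3/91424 = 0.00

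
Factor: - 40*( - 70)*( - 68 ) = -190400 = - 2^6*5^2*7^1*17^1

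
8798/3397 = 2+2004/3397 = 2.59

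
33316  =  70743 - 37427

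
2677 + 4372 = 7049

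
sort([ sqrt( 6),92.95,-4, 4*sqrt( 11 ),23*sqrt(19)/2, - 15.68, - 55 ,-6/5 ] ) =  [ - 55, - 15.68,-4,-6/5, sqrt( 6),4*sqrt( 11 ) , 23*sqrt( 19)/2 , 92.95 ]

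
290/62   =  4+21/31 = 4.68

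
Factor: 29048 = 2^3*3631^1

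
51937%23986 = 3965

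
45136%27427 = 17709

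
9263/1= 9263 = 9263.00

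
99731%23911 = 4087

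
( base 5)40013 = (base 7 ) 10212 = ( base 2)100111001100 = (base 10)2508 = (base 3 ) 10102220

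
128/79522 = 64/39761 = 0.00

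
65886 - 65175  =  711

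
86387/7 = 12341 = 12341.00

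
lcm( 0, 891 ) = 0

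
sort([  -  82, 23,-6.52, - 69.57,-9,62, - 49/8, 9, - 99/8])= [-82,-69.57, - 99/8,-9,-6.52, - 49/8,  9,23,62]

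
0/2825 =0 =0.00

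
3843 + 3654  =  7497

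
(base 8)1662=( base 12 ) 66A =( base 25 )1cl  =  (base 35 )R1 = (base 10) 946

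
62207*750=46655250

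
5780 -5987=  - 207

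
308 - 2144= - 1836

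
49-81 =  - 32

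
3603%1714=175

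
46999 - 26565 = 20434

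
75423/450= 25141/150=167.61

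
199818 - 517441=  - 317623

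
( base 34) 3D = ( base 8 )163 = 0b1110011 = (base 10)115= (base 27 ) 47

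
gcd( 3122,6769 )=7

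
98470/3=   98470/3=32823.33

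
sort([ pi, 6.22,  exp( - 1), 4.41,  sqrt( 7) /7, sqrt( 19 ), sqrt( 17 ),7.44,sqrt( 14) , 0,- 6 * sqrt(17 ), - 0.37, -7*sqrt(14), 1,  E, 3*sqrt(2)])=[ - 7*sqrt ( 14 ),-6*sqrt( 17),- 0.37,0,exp ( - 1) , sqrt( 7) /7, 1, E, pi, sqrt( 14), sqrt( 17), 3*sqrt(2), sqrt(19), 4.41,6.22, 7.44]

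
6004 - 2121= 3883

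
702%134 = 32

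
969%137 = 10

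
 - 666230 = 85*( - 7838 ) 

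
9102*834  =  7591068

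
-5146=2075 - 7221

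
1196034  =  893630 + 302404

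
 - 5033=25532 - 30565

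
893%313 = 267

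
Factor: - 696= - 2^3*3^1*29^1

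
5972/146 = 2986/73 = 40.90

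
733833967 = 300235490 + 433598477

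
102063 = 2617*39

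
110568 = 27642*4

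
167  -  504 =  - 337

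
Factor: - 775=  - 5^2*31^1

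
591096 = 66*8956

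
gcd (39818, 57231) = 1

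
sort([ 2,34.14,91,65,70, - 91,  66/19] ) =[ - 91, 2,66/19 , 34.14,65,  70, 91 ]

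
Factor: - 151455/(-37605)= 109^(  -  1)*439^1=439/109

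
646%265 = 116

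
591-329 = 262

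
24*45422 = 1090128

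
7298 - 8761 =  - 1463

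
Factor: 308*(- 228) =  - 70224 = -2^4*3^1*7^1*11^1*19^1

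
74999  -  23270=51729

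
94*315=29610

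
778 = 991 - 213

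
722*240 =173280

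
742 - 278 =464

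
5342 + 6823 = 12165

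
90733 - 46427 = 44306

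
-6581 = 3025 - 9606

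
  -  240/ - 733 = 240/733 = 0.33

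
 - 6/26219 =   -  6/26219 = - 0.00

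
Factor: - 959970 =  - 2^1  *3^1*5^1*11^1*2909^1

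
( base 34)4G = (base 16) 98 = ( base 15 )A2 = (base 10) 152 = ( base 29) 57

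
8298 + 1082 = 9380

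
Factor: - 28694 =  - 2^1*14347^1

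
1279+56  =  1335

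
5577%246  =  165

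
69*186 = 12834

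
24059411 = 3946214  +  20113197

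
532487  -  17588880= - 17056393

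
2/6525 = 2/6525 = 0.00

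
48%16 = 0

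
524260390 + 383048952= 907309342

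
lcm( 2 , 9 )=18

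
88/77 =1 + 1/7=1.14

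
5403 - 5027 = 376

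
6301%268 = 137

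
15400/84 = 550/3 = 183.33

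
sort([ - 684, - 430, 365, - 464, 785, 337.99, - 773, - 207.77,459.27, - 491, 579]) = [ - 773, - 684,  -  491,-464,-430, - 207.77, 337.99,365, 459.27,579, 785 ]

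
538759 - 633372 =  - 94613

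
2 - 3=-1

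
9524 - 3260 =6264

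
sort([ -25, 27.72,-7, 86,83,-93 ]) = [-93,-25, -7, 27.72,83, 86 ]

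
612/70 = 8+26/35= 8.74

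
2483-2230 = 253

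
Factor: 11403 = 3^2*7^1*181^1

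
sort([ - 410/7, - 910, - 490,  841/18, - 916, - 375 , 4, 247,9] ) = [ - 916, - 910, - 490, - 375, - 410/7, 4, 9, 841/18,247 ]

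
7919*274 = 2169806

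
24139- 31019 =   -  6880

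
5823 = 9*647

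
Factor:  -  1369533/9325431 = - 3^( - 1 )*11^1*47^1* 101^(  -  1)*883^1*10259^(  -  1)=-  456511/3108477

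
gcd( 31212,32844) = 204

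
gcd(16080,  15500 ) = 20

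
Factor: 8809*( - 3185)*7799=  - 218813930335 = -  5^1*7^2*11^1*13^1*23^1*383^1*709^1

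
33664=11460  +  22204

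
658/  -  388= - 329/194 = -1.70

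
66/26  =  33/13= 2.54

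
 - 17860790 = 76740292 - 94601082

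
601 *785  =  471785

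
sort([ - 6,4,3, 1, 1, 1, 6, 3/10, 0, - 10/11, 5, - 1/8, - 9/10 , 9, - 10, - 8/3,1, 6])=[  -  10, - 6, - 8/3, - 10/11, - 9/10, - 1/8, 0 , 3/10, 1, 1, 1, 1, 3, 4, 5, 6, 6  ,  9]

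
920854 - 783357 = 137497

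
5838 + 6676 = 12514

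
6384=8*798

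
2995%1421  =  153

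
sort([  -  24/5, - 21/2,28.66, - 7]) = [ - 21/2 , - 7,-24/5,28.66] 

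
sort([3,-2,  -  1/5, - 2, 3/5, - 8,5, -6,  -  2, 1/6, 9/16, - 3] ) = [ - 8, - 6, - 3,-2, - 2, - 2, - 1/5, 1/6,9/16, 3/5, 3,5 ] 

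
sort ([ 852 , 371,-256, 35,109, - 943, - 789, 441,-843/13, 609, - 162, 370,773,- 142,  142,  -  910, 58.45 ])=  [ - 943,-910  , - 789,-256,-162,  -  142,  -  843/13, 35,58.45,109, 142,370,  371,441 , 609,773, 852 ]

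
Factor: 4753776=2^4*3^1* 97^1*1021^1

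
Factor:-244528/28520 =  - 2^1 * 5^(  -  1) * 17^1*23^( - 1 )*29^1 =- 986/115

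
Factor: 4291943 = 4291943^1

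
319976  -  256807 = 63169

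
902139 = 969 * 931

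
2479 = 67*37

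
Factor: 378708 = 2^2*3^1 * 11^1*19^1*151^1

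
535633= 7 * 76519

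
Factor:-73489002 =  -2^1* 3^1*23^1*532529^1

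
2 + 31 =33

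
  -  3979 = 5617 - 9596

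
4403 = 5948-1545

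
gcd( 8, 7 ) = 1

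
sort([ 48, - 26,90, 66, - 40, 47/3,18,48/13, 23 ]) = [ - 40 , - 26,48/13, 47/3  ,  18, 23, 48,66, 90 ] 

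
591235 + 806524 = 1397759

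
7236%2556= 2124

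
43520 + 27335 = 70855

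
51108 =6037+45071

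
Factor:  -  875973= - 3^1*7^2*59^1*101^1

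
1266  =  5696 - 4430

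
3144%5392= 3144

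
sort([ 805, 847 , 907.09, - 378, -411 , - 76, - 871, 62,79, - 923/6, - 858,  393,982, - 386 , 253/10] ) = [-871, - 858,  -  411, - 386, - 378, - 923/6, - 76,253/10,62,  79,393,805, 847,907.09, 982 ]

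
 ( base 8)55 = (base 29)1g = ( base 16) 2D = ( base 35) 1A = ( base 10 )45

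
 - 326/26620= -1 + 13147/13310 = - 0.01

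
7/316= 7/316 = 0.02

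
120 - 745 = -625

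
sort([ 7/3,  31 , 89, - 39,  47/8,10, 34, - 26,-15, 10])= [ - 39, - 26, - 15,7/3, 47/8,10,10 , 31 , 34, 89 ]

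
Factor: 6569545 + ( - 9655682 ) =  - 53^1 * 58229^1 = -3086137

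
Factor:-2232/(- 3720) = 3/5 = 3^1*5^ ( - 1 )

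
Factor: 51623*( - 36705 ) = -1894822215 = - 3^1*5^1*11^1 * 13^1*19^2 * 2447^1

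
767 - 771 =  - 4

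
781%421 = 360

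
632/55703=632/55703 = 0.01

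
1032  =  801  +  231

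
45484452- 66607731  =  -21123279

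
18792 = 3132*6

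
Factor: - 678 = - 2^1*3^1*113^1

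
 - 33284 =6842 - 40126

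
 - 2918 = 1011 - 3929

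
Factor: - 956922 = - 2^1*3^1*43^1*3709^1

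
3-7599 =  - 7596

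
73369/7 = 73369/7 = 10481.29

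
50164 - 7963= 42201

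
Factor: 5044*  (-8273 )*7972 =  - 2^4*13^1*  97^1*1993^1*8273^1 = - 332663683664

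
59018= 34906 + 24112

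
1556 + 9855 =11411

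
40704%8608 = 6272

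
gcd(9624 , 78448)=8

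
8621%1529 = 976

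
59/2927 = 59/2927 = 0.02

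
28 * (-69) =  -1932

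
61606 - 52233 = 9373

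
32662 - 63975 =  - 31313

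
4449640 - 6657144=  -  2207504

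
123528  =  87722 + 35806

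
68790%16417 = 3122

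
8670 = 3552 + 5118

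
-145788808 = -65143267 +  - 80645541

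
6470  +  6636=13106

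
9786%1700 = 1286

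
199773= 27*7399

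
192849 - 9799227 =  - 9606378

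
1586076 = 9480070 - 7893994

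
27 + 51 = 78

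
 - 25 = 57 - 82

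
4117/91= 45 + 22/91=45.24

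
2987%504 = 467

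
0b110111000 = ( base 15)1E5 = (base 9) 538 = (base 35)ck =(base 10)440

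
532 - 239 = 293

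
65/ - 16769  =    -  1 + 16704/16769  =  - 0.00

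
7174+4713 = 11887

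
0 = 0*72175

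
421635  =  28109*15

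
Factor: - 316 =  - 2^2*79^1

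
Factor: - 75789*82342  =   - 2^1*3^3*7^1*13^1  *  401^1*3167^1 = -6240617838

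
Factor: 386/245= 2^1* 5^(- 1)*7^( - 2 )* 193^1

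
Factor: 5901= 3^1 * 7^1*281^1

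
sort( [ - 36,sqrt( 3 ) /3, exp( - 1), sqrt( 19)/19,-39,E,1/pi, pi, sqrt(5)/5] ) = [ - 39,-36, sqrt( 19 ) /19 , 1/pi,  exp( - 1 ),sqrt( 5)/5 , sqrt(3)/3,E,pi ]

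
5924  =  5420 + 504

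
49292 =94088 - 44796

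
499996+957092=1457088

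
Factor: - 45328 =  - 2^4*2833^1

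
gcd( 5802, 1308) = 6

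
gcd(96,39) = 3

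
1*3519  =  3519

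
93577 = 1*93577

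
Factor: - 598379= - 598379^1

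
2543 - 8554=  -  6011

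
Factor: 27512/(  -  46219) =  -2^3*19^1*181^1 * 46219^( - 1 ) 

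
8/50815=8/50815 = 0.00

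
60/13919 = 60/13919 = 0.00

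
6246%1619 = 1389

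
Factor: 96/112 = 2^1*3^1*7^( - 1) = 6/7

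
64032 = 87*736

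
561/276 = 187/92 = 2.03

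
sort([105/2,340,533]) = [ 105/2, 340, 533 ] 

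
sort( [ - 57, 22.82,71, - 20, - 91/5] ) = [ - 57, - 20, - 91/5,22.82,71]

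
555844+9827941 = 10383785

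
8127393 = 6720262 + 1407131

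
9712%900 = 712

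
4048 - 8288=  -  4240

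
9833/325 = 9833/325=30.26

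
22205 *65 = 1443325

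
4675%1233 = 976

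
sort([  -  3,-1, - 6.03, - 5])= [  -  6.03, - 5, - 3,-1]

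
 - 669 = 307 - 976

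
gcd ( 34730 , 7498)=46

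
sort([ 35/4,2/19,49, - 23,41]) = [ - 23, 2/19, 35/4, 41,49 ]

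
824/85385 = 824/85385 = 0.01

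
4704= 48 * 98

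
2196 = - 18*(  -  122) 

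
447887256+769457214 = 1217344470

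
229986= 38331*6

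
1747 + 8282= 10029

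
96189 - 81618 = 14571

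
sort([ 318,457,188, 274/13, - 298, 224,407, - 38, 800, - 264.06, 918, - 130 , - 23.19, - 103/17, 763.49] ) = [ -298 , - 264.06, - 130, -38,-23.19,-103/17,274/13, 188, 224, 318,407,457, 763.49,  800,918]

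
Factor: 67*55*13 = 5^1 * 11^1 * 13^1 * 67^1= 47905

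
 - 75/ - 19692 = 25/6564 = 0.00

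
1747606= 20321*86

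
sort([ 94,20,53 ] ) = [20,53,94]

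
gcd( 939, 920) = 1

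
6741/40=168 + 21/40 = 168.53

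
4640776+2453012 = 7093788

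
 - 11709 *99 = -1159191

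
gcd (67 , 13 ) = 1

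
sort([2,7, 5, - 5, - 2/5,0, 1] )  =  [ - 5, - 2/5  ,  0, 1,  2,5,7]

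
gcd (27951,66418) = 11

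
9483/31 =305 + 28/31 =305.90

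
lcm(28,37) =1036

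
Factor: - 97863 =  -3^1*32621^1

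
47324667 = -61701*(- 767)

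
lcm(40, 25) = 200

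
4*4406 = 17624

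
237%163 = 74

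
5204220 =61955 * 84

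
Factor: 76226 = 2^1 * 38113^1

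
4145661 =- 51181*(  -  81) 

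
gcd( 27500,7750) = 250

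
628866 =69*9114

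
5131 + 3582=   8713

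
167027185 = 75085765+91941420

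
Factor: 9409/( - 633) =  - 3^(-1)*97^2*211^( - 1)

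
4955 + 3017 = 7972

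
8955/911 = 9+756/911 = 9.83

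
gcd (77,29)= 1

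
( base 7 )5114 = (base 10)1775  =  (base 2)11011101111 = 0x6EF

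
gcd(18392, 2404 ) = 4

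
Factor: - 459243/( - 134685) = 3^1*5^(  -  1 )*41^( - 1)*233^1 = 699/205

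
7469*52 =388388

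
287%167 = 120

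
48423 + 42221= 90644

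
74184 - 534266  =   - 460082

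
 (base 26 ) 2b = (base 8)77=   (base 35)1s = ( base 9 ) 70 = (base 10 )63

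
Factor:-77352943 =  -409^1*189127^1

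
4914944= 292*16832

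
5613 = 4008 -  - 1605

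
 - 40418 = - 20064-20354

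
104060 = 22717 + 81343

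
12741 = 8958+3783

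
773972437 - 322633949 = 451338488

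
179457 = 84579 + 94878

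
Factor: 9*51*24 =2^3 * 3^4 *17^1 = 11016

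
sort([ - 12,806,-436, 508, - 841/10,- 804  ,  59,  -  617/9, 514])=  [ - 804, - 436, - 841/10,  -  617/9, - 12,59,508,514, 806]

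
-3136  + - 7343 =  - 10479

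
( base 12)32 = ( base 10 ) 38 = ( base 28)1A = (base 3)1102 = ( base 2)100110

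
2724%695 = 639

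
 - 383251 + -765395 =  - 1148646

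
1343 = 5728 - 4385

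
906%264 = 114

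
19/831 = 19/831 = 0.02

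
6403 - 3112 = 3291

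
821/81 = 821/81 = 10.14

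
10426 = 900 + 9526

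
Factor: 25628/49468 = 43^1*83^( - 1 ) = 43/83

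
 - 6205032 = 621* (-9992 )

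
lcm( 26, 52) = 52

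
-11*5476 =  - 60236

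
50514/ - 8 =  - 25257/4 = - 6314.25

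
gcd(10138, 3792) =2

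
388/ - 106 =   -  4 + 18/53 = -3.66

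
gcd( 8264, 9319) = 1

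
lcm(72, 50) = 1800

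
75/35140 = 15/7028 =0.00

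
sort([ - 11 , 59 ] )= [ - 11, 59]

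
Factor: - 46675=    - 5^2*1867^1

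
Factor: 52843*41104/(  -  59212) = -543014668/14803 = -  2^2*7^2*113^( - 1)*131^(  -  1 ) *367^1*7549^1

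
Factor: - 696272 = - 2^4*43517^1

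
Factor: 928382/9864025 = 2^1*5^(-2)*7^1*13^1*571^( - 1)*691^( - 1)*5101^1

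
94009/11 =94009/11= 8546.27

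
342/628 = 171/314=0.54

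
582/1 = 582 = 582.00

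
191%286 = 191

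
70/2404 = 35/1202 = 0.03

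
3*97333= 291999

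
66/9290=33/4645 = 0.01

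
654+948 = 1602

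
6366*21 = 133686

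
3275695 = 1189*2755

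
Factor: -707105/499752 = -2^( - 3) * 3^( - 2)*5^1*7^1*11^( - 1)*89^1*227^1*631^ ( - 1)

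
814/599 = 1+215/599 = 1.36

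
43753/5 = 8750 + 3/5 = 8750.60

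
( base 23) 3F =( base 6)220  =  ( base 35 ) 2E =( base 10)84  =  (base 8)124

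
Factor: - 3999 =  - 3^1* 31^1*43^1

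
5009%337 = 291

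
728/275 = 728/275= 2.65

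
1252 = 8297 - 7045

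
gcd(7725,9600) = 75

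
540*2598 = 1402920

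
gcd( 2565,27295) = 5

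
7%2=1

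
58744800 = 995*59040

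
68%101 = 68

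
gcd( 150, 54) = 6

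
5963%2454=1055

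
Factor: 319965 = 3^1*5^1*83^1*257^1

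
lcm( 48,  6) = 48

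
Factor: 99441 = 3^3*29^1*127^1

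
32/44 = 8/11 = 0.73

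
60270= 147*410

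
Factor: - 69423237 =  - 3^4 * 13^1 * 65929^1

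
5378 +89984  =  95362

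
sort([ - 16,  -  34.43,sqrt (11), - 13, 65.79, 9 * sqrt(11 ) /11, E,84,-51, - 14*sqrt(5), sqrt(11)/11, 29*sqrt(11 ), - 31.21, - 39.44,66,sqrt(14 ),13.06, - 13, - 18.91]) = [ - 51 , - 39.44, - 34.43, - 14*sqrt(5) , - 31.21,-18.91 , - 16 , - 13, - 13, sqrt(11 ) /11, 9*sqrt(11)/11,E, sqrt( 11), sqrt (14), 13.06,65.79, 66, 84, 29*sqrt( 11)]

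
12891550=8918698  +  3972852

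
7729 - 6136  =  1593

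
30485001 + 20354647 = 50839648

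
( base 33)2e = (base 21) 3h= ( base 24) 38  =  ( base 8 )120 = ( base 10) 80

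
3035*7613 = 23105455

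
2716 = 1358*2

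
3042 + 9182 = 12224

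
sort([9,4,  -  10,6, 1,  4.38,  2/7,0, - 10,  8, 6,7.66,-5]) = [  -  10,-10, - 5 , 0,  2/7  ,  1,4,  4.38,6,6, 7.66,8, 9] 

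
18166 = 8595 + 9571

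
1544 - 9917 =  -8373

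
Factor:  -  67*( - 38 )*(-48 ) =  - 2^5*3^1 * 19^1*67^1 = - 122208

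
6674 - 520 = 6154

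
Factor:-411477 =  - 3^1*11^1*37^1*337^1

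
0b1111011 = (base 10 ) 123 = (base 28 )4B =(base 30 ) 43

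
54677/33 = 1656 + 29/33 = 1656.88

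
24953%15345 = 9608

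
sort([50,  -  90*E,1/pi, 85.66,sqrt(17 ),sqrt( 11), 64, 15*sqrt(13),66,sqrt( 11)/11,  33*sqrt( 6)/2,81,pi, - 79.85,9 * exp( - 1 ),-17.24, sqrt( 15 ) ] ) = [ - 90*E, - 79.85, - 17.24, sqrt(11)/11,1/pi, pi, 9*exp( - 1),sqrt(11) , sqrt(15),sqrt( 17 ),33*sqrt( 6 )/2,50, 15*sqrt(13 ),64,66,81 , 85.66]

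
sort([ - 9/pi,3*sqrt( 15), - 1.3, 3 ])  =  [ - 9/pi, - 1.3, 3,  3*sqrt( 15)]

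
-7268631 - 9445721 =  - 16714352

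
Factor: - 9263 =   -  59^1*157^1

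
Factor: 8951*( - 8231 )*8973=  - 3^2*997^1*8231^1*8951^1 =- 661091885613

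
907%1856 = 907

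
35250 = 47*750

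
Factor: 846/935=2^1* 3^2*5^(-1)*11^(  -  1)*17^( - 1 ) * 47^1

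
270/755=54/151=0.36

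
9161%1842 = 1793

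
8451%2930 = 2591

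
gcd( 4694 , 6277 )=1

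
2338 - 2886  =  -548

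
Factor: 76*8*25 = 15200 = 2^5*5^2*19^1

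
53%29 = 24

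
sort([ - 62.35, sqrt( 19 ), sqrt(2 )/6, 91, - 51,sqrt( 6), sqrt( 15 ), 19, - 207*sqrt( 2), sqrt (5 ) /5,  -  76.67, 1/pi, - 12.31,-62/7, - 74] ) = [ - 207*sqrt( 2 ), - 76.67 ,- 74,- 62.35, - 51, - 12.31  , - 62/7,sqrt( 2 ) /6, 1/pi, sqrt(5 )/5, sqrt( 6), sqrt ( 15 ), sqrt( 19 ),  19,91 ] 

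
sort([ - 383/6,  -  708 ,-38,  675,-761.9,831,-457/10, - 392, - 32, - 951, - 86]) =[ - 951,-761.9,  -  708, - 392, -86, - 383/6,-457/10, - 38,-32,675,831 ]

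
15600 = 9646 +5954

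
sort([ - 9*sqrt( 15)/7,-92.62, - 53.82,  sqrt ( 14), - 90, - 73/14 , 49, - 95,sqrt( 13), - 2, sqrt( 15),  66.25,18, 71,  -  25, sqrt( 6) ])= [- 95,-92.62, - 90 ,-53.82, - 25 , - 73/14, - 9 * sqrt(15)/7, - 2,sqrt( 6), sqrt( 13 ), sqrt(  14),sqrt( 15),18,49, 66.25 , 71 ]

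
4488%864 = 168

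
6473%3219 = 35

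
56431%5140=5031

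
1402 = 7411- 6009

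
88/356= 22/89= 0.25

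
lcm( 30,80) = 240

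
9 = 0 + 9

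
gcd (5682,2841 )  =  2841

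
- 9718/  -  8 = 4859/4 = 1214.75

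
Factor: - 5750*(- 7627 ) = 2^1*5^3*23^1*29^1*263^1 = 43855250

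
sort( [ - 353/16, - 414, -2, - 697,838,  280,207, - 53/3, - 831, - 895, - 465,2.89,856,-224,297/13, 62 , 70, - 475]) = [ - 895 , - 831, - 697 , - 475, - 465, - 414, - 224, - 353/16, - 53/3 , - 2 , 2.89, 297/13,62, 70, 207, 280,838,856] 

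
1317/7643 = 1317/7643 = 0.17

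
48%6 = 0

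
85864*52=4464928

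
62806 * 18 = 1130508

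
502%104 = 86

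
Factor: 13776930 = 2^1*3^2 * 5^1*153077^1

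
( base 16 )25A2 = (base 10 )9634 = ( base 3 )111012211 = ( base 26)e6e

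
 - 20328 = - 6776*3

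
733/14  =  733/14=52.36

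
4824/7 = 689  +  1/7 = 689.14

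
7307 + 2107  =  9414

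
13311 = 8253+5058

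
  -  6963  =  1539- 8502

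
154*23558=3627932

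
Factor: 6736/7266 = 2^3 * 3^(-1)*7^( - 1 ) * 173^( - 1 )*421^1 = 3368/3633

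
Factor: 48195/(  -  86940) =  - 2^( - 2)*3^1*17^1*23^(-1) = - 51/92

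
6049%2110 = 1829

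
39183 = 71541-32358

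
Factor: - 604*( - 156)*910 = 2^5 * 3^1*5^1*7^1*13^2*151^1 =85743840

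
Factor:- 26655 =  - 3^1 * 5^1*1777^1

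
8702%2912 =2878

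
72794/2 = 36397 = 36397.00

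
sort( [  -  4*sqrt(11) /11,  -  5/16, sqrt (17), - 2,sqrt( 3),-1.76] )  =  [ - 2, - 1.76, - 4*sqrt( 11)/11, - 5/16, sqrt( 3),sqrt( 17) ]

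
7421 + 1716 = 9137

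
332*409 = 135788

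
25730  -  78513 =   -  52783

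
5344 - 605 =4739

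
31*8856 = 274536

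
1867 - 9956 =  - 8089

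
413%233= 180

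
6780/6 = 1130 = 1130.00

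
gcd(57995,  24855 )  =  8285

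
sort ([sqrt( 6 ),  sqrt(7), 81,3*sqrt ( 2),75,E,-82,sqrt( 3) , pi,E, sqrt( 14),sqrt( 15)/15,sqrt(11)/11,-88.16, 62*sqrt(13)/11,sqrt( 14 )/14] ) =[ - 88.16 ,-82, sqrt( 15)/15,  sqrt( 14)/14,sqrt (11 )/11, sqrt ( 3) , sqrt(6),sqrt(7),E,E,pi,sqrt( 14),3* sqrt( 2),62*sqrt( 13 ) /11,75,81]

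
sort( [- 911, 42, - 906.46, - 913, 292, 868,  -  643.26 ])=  [ - 913,-911,-906.46, - 643.26 , 42,292, 868]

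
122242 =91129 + 31113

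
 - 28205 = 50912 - 79117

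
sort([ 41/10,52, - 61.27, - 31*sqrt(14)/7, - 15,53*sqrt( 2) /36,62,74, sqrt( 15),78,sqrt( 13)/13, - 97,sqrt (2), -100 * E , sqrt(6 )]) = [ -100*E, - 97, - 61.27,-31*sqrt ( 14 ) /7, - 15,sqrt(13)/13  ,  sqrt( 2),53*sqrt(  2 ) /36,  sqrt(6 ),sqrt ( 15),41/10,52, 62,74, 78]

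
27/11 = 2 + 5/11 = 2.45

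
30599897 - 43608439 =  - 13008542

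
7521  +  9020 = 16541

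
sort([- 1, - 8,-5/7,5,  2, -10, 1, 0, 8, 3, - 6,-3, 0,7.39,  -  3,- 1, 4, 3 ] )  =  [ - 10, - 8 , - 6, - 3, - 3 ,  -  1, - 1, - 5/7, 0, 0, 1,2,3,3 , 4,5, 7.39,8 ]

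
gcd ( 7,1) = 1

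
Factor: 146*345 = 50370 = 2^1*3^1 * 5^1*23^1*73^1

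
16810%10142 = 6668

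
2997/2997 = 1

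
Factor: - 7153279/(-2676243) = 3^( - 1 )* 7^1*691^( - 1)*1291^( - 1) * 1021897^1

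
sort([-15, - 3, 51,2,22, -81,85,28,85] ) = [-81, - 15, - 3, 2,22, 28,  51,85, 85] 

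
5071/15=338+ 1/15  =  338.07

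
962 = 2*481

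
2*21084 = 42168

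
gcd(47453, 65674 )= 7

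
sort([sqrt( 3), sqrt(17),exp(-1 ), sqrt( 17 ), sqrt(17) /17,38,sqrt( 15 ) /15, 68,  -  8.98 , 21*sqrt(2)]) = [-8.98,sqrt( 17 )/17,  sqrt(15)/15,  exp(-1), sqrt ( 3 ) , sqrt( 17), sqrt( 17 ), 21*sqrt( 2 ),38, 68 ] 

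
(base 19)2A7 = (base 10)919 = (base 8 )1627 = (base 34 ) R1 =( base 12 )647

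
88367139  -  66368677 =21998462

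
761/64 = 761/64=11.89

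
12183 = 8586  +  3597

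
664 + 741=1405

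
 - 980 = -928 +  - 52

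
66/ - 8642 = - 33/4321 = - 0.01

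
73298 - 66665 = 6633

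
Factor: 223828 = 2^2*11^1*5087^1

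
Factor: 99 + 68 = 167 = 167^1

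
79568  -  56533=23035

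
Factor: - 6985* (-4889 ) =5^1*11^1*127^1*4889^1 = 34149665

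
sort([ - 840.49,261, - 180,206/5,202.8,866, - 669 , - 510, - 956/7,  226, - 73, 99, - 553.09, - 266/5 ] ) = [ - 840.49 ,- 669,-553.09, - 510, - 180,-956/7, - 73,-266/5, 206/5, 99, 202.8, 226, 261 , 866 ]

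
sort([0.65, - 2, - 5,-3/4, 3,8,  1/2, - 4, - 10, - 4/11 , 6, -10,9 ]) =[ - 10, - 10,-5 , - 4,-2, - 3/4, - 4/11,1/2,0.65, 3,6,  8 , 9]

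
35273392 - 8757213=26516179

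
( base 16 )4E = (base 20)3I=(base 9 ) 86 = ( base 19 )42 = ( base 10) 78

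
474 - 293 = 181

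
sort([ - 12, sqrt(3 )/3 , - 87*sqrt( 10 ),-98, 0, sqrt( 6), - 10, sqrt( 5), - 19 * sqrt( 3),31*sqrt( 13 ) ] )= [ - 87 * sqrt( 10), - 98, - 19*sqrt( 3 )  ,- 12, - 10,0,sqrt(3 )/3,sqrt( 5 ),sqrt(  6 ), 31 * sqrt( 13 )]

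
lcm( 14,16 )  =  112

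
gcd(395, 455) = 5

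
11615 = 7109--4506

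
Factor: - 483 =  - 3^1*7^1*23^1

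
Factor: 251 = 251^1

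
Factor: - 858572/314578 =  - 494/181  =  - 2^1*13^1*19^1*181^( - 1 ) 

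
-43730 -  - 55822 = 12092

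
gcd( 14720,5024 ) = 32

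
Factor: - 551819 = - 41^1 * 43^1*313^1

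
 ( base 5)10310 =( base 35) k5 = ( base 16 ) 2C1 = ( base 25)135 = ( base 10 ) 705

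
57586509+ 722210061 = 779796570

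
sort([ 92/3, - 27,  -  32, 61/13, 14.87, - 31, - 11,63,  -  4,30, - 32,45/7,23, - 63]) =[ - 63, - 32,-32,-31, - 27 ,-11, - 4 , 61/13,45/7, 14.87,  23,  30,92/3,63] 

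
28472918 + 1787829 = 30260747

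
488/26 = 244/13 = 18.77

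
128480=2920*44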